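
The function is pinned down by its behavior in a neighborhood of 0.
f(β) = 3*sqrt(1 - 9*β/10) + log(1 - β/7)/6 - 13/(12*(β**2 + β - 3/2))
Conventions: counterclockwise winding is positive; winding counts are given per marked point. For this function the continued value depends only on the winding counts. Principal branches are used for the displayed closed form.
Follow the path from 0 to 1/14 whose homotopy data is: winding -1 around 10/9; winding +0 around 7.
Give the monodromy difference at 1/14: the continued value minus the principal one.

Continued minus principal equals -(3/35)*sqrt(4585).

The rational part is single-valued and drops out of the difference; each branch term changes only by its own monodromy.
(1/6)*log(1 - β/(7)): winding 0 around 7, so this term returns to its principal value, contribution 0.
(3)*sqrt(1 - β/(10/9)): winding -1 is odd, the square root flips sign, contributing -2*(3)*sqrt(1 - (1/14)/(10/9)) = -2*(3)*sqrt(131/140) = -(3/35)*sqrt(4585).
Summing the contributions at β = 1/14 gives -(3/35)*sqrt(4585).


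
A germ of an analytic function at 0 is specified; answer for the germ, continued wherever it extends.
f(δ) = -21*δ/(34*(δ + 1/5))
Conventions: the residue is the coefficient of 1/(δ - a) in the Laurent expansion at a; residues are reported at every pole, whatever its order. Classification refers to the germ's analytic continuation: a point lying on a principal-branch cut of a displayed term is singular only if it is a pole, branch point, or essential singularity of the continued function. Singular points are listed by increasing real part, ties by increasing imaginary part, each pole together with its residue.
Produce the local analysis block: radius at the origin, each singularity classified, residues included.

Radius of convergence at 0: 1/5.
At -1/5: a pole of order 1; residue 21/170.

Denominator factor (δ + 1/5): pole of order 1 at -1/5, modulus 1/5.
The radius of convergence is the smallest modulus among the singular points: 1/5.
At the order-1 pole -1/5 set g(δ) = (δ - (-1/5))*f(δ) = -21*δ/34.
Simple pole: residue = g(a) at a = -1/5, which is 21/170.


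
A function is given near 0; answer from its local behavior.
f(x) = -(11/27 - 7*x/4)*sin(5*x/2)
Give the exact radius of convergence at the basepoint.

The radius of convergence is infinite.

The factor -sin(5*x/2) is entire and contributes no finite singular point.
The polynomial part has no poles.
No finite singular points: the Taylor series at 0 converges everywhere.


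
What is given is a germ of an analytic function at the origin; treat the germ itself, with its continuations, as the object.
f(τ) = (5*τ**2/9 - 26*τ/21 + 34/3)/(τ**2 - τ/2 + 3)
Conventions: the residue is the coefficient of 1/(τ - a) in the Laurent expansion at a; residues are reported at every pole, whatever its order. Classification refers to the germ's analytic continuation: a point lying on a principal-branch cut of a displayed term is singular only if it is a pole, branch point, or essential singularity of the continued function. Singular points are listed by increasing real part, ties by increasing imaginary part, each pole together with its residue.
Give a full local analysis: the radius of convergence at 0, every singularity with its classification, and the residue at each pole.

Denominator factor (τ**2 - τ/2 + 3): discriminant -47/4, complex-conjugate roots (1/4) + ((1/4)*sqrt(47))*i and (1/4) - ((1/4)*sqrt(47))*i; poles of order 1, moduli sqrt(3) and sqrt(3).
The radius of convergence is the smallest modulus among the singular points: sqrt(3).
The factor τ**2 - τ/2 + 3 splits as (τ - a)(τ - a') with a = (1/4) - ((1/4)*sqrt(47))*i, a' = (1/4) + ((1/4)*sqrt(47))*i. At the order-1 pole a set g(τ) = (τ - a)*f(τ) = [5*τ**2/9 - 26*τ/21 + 34/3] / (τ - a').
Simple pole: residue = g(a) at a = (1/4) - ((1/4)*sqrt(47))*i, which is (-121/252) + ((4751/11844)*sqrt(47))*i.
The factor τ**2 - τ/2 + 3 splits as (τ - a)(τ - a') with a = (1/4) + ((1/4)*sqrt(47))*i, a' = (1/4) - ((1/4)*sqrt(47))*i. At the order-1 pole a set g(τ) = (τ - a)*f(τ) = [5*τ**2/9 - 26*τ/21 + 34/3] / (τ - a').
Simple pole: residue = g(a) at a = (1/4) + ((1/4)*sqrt(47))*i, which is (-121/252) - ((4751/11844)*sqrt(47))*i.
List the singular points by increasing real part (a conjugate pair: the negative imaginary part first).

Radius of convergence at 0: sqrt(3).
At (1/4) - ((1/4)*sqrt(47))*i: a pole of order 1; residue (-121/252) + ((4751/11844)*sqrt(47))*i.
At (1/4) + ((1/4)*sqrt(47))*i: a pole of order 1; residue (-121/252) - ((4751/11844)*sqrt(47))*i.


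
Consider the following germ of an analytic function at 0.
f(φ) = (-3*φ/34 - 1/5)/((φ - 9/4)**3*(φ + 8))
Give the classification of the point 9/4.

The point is a pole of order 3.

The denominator factor φ - 9/4 vanishes at 9/4 and appears to the power 3; the numerator there equals -271/680, nonzero, and no other factor vanishes.
Hence a pole whose order is the multiplicity, 3.


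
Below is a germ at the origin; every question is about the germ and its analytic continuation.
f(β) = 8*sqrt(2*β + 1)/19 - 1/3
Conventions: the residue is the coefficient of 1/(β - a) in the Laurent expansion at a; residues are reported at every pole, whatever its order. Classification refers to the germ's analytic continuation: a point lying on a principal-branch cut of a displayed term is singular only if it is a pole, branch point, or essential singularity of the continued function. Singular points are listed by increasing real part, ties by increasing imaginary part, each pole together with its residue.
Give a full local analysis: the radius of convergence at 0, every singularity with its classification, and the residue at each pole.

Branch term (8/19)*sqrt(1 - β/(-1/2)): its argument vanishes at β = -1/2, a square-root branch point, modulus 1/2.
The radius of convergence is the smallest modulus among the singular points: 1/2.

Radius of convergence at 0: 1/2.
At -1/2: an algebraic (square-root) branch point.


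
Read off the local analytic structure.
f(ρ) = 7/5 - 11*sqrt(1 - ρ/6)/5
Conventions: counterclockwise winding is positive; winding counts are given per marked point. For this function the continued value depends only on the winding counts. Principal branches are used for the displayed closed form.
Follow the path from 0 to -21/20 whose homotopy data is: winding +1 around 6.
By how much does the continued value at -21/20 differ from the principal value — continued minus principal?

Continued minus principal equals (11/50)*sqrt(470).

The rational part is single-valued and drops out of the difference; each branch term changes only by its own monodromy.
(-11/5)*sqrt(1 - ρ/(6)): winding +1 is odd, the square root flips sign, contributing -2*(-11/5)*sqrt(1 - (-21/20)/(6)) = -2*(-11/5)*sqrt(47/40) = (11/50)*sqrt(470).
Summing the contributions at ρ = -21/20 gives (11/50)*sqrt(470).


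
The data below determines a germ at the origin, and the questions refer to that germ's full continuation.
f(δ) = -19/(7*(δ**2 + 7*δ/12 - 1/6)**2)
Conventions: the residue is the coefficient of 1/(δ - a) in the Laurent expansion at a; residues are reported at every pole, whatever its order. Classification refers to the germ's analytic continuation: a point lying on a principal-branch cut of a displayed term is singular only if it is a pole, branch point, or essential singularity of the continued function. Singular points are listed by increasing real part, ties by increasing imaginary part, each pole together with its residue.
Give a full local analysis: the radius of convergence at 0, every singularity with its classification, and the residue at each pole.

Radius of convergence at 0: -7/24 + (1/24)*sqrt(145).
At -7/24 - (1/24)*sqrt(145): a pole of order 2; residue -(65664/147175)*sqrt(145).
At -7/24 + (1/24)*sqrt(145): a pole of order 2; residue (65664/147175)*sqrt(145).

Denominator factor (δ**2 + 7*δ/12 - 1/6)^2: discriminant 145/144, real irrational roots -7/24 + (1/24)*sqrt(145) and -7/24 - (1/24)*sqrt(145); poles of order 2, moduli -7/24 + (1/24)*sqrt(145) and 7/24 + (1/24)*sqrt(145).
The radius of convergence is the smallest modulus among the singular points: -7/24 + (1/24)*sqrt(145).
The factor δ**2 + 7*δ/12 - 1/6 splits as (δ - a)(δ - a') with a = -7/24 - (1/24)*sqrt(145), a' = -7/24 + (1/24)*sqrt(145). At the order-2 pole a set g(δ) = (δ - a)^2*f(δ) = [-19/7] / (δ - a')^2.
Order-2 pole: residue = g'(a); g'(-7/24 - (1/24)*sqrt(145)) = -(65664/147175)*sqrt(145), so the residue is -(65664/147175)*sqrt(145).
The factor δ**2 + 7*δ/12 - 1/6 splits as (δ - a)(δ - a') with a = -7/24 + (1/24)*sqrt(145), a' = -7/24 - (1/24)*sqrt(145). At the order-2 pole a set g(δ) = (δ - a)^2*f(δ) = [-19/7] / (δ - a')^2.
Order-2 pole: residue = g'(a); g'(-7/24 + (1/24)*sqrt(145)) = (65664/147175)*sqrt(145), so the residue is (65664/147175)*sqrt(145).
List the singular points by increasing real part (a conjugate pair: the negative imaginary part first).


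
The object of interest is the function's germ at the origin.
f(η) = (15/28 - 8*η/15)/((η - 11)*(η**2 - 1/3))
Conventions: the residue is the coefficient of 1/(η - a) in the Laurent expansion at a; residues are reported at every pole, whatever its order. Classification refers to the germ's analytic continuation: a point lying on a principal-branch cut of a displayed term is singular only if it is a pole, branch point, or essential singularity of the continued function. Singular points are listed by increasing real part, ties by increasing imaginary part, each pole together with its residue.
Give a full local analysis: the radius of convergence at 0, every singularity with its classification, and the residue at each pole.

Denominator factor (η**2 - 1/3): discriminant 4/3, real irrational roots (1/3)*sqrt(3) and -(1/3)*sqrt(3); poles of order 1, moduli (1/3)*sqrt(3) and (1/3)*sqrt(3).
Denominator factor (η - 11): pole of order 1 at 11, modulus 11.
The radius of convergence is the smallest modulus among the singular points: (1/3)*sqrt(3).
The factor η**2 - 1/3 splits as (η - a)(η - a') with a = -(1/3)*sqrt(3), a' = (1/3)*sqrt(3). At the order-1 pole a set g(η) = (η - a)*f(η) = [(15/28 - 8*η/15)/(η - 11)] / (η - a').
Simple pole: residue = g(a) at a = -(1/3)*sqrt(3), which is 2239/101360 + (7201/304080)*sqrt(3).
The factor η**2 - 1/3 splits as (η - a)(η - a') with a = (1/3)*sqrt(3), a' = -(1/3)*sqrt(3). At the order-1 pole a set g(η) = (η - a)*f(η) = [(15/28 - 8*η/15)/(η - 11)] / (η - a').
Simple pole: residue = g(a) at a = (1/3)*sqrt(3), which is 2239/101360 - (7201/304080)*sqrt(3).
At the order-1 pole 11 set g(η) = (η - (11))*f(η) = (15/28 - 8*η/15)/(η**2 - 1/3).
Simple pole: residue = g(a) at a = 11, which is -2239/50680.
List the singular points by increasing real part (a conjugate pair: the negative imaginary part first).

Radius of convergence at 0: (1/3)*sqrt(3).
At -(1/3)*sqrt(3): a pole of order 1; residue 2239/101360 + (7201/304080)*sqrt(3).
At (1/3)*sqrt(3): a pole of order 1; residue 2239/101360 - (7201/304080)*sqrt(3).
At 11: a pole of order 1; residue -2239/50680.


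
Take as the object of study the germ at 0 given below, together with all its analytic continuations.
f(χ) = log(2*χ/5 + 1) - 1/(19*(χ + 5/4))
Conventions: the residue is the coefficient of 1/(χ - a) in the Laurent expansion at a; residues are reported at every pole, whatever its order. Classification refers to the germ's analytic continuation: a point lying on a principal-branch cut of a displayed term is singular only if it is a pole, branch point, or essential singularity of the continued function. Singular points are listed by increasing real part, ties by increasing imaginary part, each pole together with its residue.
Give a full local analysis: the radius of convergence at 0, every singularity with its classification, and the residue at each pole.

Denominator factor (χ + 5/4): pole of order 1 at -5/4, modulus 5/4.
Branch term (1)*log(1 - χ/(-5/2)): its argument vanishes at χ = -5/2, a logarithmic branch point, modulus 5/2.
The radius of convergence is the smallest modulus among the singular points: 5/4.
The branch term is analytic at -5/4 and contributes nothing to the residue; only the rational part matters.
At the order-1 pole -5/4 set g(χ) = (χ - (-5/4))*(rational part) = -1/19.
Simple pole: residue = g(a) at a = -5/4, which is -1/19.
List the singular points by increasing real part (a conjugate pair: the negative imaginary part first).

Radius of convergence at 0: 5/4.
At -5/2: a logarithmic branch point.
At -5/4: a pole of order 1; residue -1/19.


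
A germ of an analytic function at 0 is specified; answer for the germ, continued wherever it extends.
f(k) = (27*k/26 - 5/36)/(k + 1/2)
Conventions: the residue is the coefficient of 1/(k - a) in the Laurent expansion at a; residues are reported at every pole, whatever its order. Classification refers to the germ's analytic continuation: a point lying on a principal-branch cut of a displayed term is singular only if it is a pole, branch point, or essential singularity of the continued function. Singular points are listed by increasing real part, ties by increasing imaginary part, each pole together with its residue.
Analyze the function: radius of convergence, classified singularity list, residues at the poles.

Denominator factor (k + 1/2): pole of order 1 at -1/2, modulus 1/2.
The radius of convergence is the smallest modulus among the singular points: 1/2.
At the order-1 pole -1/2 set g(k) = (k - (-1/2))*f(k) = 27*k/26 - 5/36.
Simple pole: residue = g(a) at a = -1/2, which is -77/117.

Radius of convergence at 0: 1/2.
At -1/2: a pole of order 1; residue -77/117.


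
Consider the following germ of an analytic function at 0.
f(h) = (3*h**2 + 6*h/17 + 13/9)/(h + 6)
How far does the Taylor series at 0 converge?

The radius of convergence is 6.

Denominator factor (h + 6): pole of order 1 at -6, modulus 6.
The radius of convergence is the smallest modulus among the singular points: 6.


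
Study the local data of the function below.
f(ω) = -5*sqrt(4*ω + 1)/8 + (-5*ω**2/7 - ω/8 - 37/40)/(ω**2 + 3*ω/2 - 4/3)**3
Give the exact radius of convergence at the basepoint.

The radius of convergence is 1/4.

Denominator factor (ω**2 + 3*ω/2 - 4/3)^3: discriminant 91/12, real irrational roots -3/4 + (1/12)*sqrt(273) and -3/4 - (1/12)*sqrt(273); poles of order 3, moduli -3/4 + (1/12)*sqrt(273) and 3/4 + (1/12)*sqrt(273).
Branch term (-5/8)*sqrt(1 - ω/(-1/4)): its argument vanishes at ω = -1/4, a square-root branch point, modulus 1/4.
The radius of convergence is the smallest modulus among the singular points: 1/4.


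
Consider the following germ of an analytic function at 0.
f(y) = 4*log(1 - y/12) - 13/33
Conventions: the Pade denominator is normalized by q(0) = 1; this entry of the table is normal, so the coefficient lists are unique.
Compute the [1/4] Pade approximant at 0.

Taylor coefficients needed (expand at 0): a_0 = -13/33, a_1 = -1/3, a_2 = -1/72, a_3 = -1/1296, a_4 = -1/20736, a_5 = -1/311040.
Write the denominator as Q(y) = 1 + q1*y + q2*y^2 + q3*y^3 + q4*y^4. Requiring Q*f - P = O(y^6) with deg P <= 1 kills the coefficients of y^2..y^5 in Q*f:
  y^2: a_2 + q1*a_1 + q2*a_0 = 0, i.e. -1/72 + (-1/3)*q1 + (-13/33)*q2 = 0.
  y^3: a_3 + q1*a_2 + q2*a_1 + q3*a_0 = 0, i.e. -1/1296 + (-1/72)*q1 + (-1/3)*q2 + (-13/33)*q3 = 0.
  y^4: a_4 + q1*a_3 + q2*a_2 + q3*a_1 + q4*a_0 = 0, i.e. -1/20736 + (-1/1296)*q1 + (-1/72)*q2 + (-1/3)*q3 + (-13/33)*q4 = 0.
  y^5: a_5 + q1*a_4 + q2*a_3 + q3*a_2 + q4*a_1 = 0, i.e. -1/311040 + (-1/20736)*q1 + (-1/1296)*q2 + (-1/72)*q3 + (-1/3)*q4 = 0.
Solving this linear system: q1 = -1622996/39601995, q2 = -183359/316815960, q3 = -137269/5702687280, q4 = -375881/273728989440.
The numerator is Q*f truncated at degree 1: P0 = a_0 = -13/33; P1 = a_1 + q1*a_0 = -414522997/1306865835.

The Pade approximant has numerator coefficients [-13/33, -414522997/1306865835]; denominator coefficients [1, -1622996/39601995, -183359/316815960, -137269/5702687280, -375881/273728989440].


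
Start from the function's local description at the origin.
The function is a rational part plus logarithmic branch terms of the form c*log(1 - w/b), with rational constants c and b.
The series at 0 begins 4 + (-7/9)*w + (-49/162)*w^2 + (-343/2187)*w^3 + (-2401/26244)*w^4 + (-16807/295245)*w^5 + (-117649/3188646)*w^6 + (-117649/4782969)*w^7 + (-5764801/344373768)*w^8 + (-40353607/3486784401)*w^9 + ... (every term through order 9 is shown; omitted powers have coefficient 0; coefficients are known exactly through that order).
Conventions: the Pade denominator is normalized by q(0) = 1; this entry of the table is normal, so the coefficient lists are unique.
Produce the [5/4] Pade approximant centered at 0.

The Pade approximant has numerator coefficients [4, -623/81, 7399/1458, -8624/6561, 75803/708588, -2401/5314410]; denominator coefficients [1, -140/81, 245/243, -490/2187, 1715/118098].

Taylor coefficients needed (read off): a_0 = 4, a_1 = -7/9, a_2 = -49/162, a_3 = -343/2187, a_4 = -2401/26244, a_5 = -16807/295245, a_6 = -117649/3188646, a_7 = -117649/4782969, a_8 = -5764801/344373768, a_9 = -40353607/3486784401.
Write the denominator as Q(w) = 1 + q1*w + q2*w^2 + q3*w^3 + q4*w^4. Requiring Q*f - P = O(w^10) with deg P <= 5 kills the coefficients of w^6..w^9 in Q*f:
  w^6: a_6 + q1*a_5 + q2*a_4 + q3*a_3 + q4*a_2 = 0, i.e. -117649/3188646 + (-16807/295245)*q1 + (-2401/26244)*q2 + (-343/2187)*q3 + (-49/162)*q4 = 0.
  w^7: a_7 + q1*a_6 + q2*a_5 + q3*a_4 + q4*a_3 = 0, i.e. -117649/4782969 + (-117649/3188646)*q1 + (-16807/295245)*q2 + (-2401/26244)*q3 + (-343/2187)*q4 = 0.
  w^8: a_8 + q1*a_7 + q2*a_6 + q3*a_5 + q4*a_4 = 0, i.e. -5764801/344373768 + (-117649/4782969)*q1 + (-117649/3188646)*q2 + (-16807/295245)*q3 + (-2401/26244)*q4 = 0.
  w^9: a_9 + q1*a_8 + q2*a_7 + q3*a_6 + q4*a_5 = 0, i.e. -40353607/3486784401 + (-5764801/344373768)*q1 + (-117649/4782969)*q2 + (-117649/3188646)*q3 + (-16807/295245)*q4 = 0.
Solving this linear system: q1 = -140/81, q2 = 245/243, q3 = -490/2187, q4 = 1715/118098.
The numerator is Q*f truncated at degree 5: P0 = a_0 = 4; P1 = a_1 + q1*a_0 = -623/81; P2 = a_2 + q1*a_1 + q2*a_0 = 7399/1458; P3 = a_3 + q1*a_2 + q2*a_1 + q3*a_0 = -8624/6561; P4 = a_4 + q1*a_3 + q2*a_2 + q3*a_1 + q4*a_0 = 75803/708588; P5 = a_5 + q1*a_4 + q2*a_3 + q3*a_2 + q4*a_1 = -2401/5314410.


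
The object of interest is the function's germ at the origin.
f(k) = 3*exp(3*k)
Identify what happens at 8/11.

The point is a regular point.

There is no denominator, hence no pole anywhere.
The factor exp(3*k) is entire.
So the germ continues analytically to 8/11.


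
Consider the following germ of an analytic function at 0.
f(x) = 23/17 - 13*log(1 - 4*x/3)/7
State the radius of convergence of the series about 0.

Branch term (-13/7)*log(1 - x/(3/4)): its argument vanishes at x = 3/4, a logarithmic branch point, modulus 3/4.
The radius of convergence is the smallest modulus among the singular points: 3/4.

The radius of convergence is 3/4.


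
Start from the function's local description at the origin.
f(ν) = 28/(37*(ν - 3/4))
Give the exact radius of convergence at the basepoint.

Denominator factor (ν - 3/4): pole of order 1 at 3/4, modulus 3/4.
The radius of convergence is the smallest modulus among the singular points: 3/4.

The radius of convergence is 3/4.


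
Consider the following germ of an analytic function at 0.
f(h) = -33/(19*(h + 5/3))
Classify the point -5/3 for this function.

The denominator factor h + 5/3 vanishes at -5/3 and appears to the power 1; the numerator there equals -33/19, nonzero, and no other factor vanishes.
Hence a pole whose order is the multiplicity, 1.

The point is a pole of order 1.


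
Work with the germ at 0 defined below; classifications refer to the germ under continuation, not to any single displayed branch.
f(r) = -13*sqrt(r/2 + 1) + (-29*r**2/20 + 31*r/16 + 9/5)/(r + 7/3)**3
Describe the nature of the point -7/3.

The denominator factor r + 7/3 vanishes at -7/3 and appears to the power 3; the numerator there equals -7643/720, nonzero, and no other factor vanishes.
The branch terms are analytic at this point.
Hence a pole whose order is the multiplicity, 3.

The point is a pole of order 3.


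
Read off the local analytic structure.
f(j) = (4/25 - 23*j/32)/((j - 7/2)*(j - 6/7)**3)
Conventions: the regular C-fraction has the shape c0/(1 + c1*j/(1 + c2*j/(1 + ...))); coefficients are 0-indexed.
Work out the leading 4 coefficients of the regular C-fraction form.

The regular C-fraction coefficients are [49/675, 633/896, -2840917/243072, 40618103008/5394901383].

Taylor coefficients (expand at 0): a_0 = 49/675, a_1 = -1477/28800, a_2 = -291943/518400, a_3 = -54583519/32659200.
c0 = a_0 = 49/675. Peel one level at a time: if S = 1 + c*j/S' with S'(0) = 1, then c is the j-coefficient of S and S' = c*j/(S - 1).
S_1 = c0/f = 1 + (633/896)*j + (2840917/344064)*j^2 + ...; c1 = 633/896.
S_2 = c1*j/(S_1 - 1) = 1 + (-2840917/243072)*j + (1269315719/14424804)*j^2 + ...; c2 = -2840917/243072.
S_3 = c2*j/(S_2 - 1) = 1 + (40618103008/5394901383)*j + ...; c3 = 40618103008/5394901383.


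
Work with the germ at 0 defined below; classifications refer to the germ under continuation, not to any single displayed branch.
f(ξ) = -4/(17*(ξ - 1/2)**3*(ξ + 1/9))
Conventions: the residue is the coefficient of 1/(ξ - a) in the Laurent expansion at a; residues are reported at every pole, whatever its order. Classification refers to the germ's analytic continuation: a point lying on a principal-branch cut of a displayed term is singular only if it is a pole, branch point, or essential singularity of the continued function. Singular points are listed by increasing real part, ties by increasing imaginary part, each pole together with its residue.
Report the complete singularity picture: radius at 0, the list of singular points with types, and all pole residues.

Denominator factor (ξ - 1/2)^3: pole of order 3 at 1/2, modulus 1/2.
Denominator factor (ξ + 1/9): pole of order 1 at -1/9, modulus 1/9.
The radius of convergence is the smallest modulus among the singular points: 1/9.
At the order-1 pole -1/9 set g(ξ) = (ξ - (-1/9))*f(ξ) = -4/(17*(ξ - 1/2)**3).
Simple pole: residue = g(a) at a = -1/9, which is 23328/22627.
At the order-3 pole 1/2 set g(ξ) = (ξ - (1/2))^3*f(ξ) = -4/(17*(ξ + 1/9)).
Order-3 pole: residue = g''(a)/2; g''(1/2) = -46656/22627, so the residue is -23328/22627.
List the singular points by increasing real part (a conjugate pair: the negative imaginary part first).

Radius of convergence at 0: 1/9.
At -1/9: a pole of order 1; residue 23328/22627.
At 1/2: a pole of order 3; residue -23328/22627.


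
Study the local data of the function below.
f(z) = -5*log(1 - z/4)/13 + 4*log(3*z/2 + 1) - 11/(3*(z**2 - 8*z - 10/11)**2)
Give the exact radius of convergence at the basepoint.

Denominator factor (z**2 - 8*z - 10/11)^2: discriminant 744/11, real irrational roots 4 + (1/11)*sqrt(2046) and 4 - (1/11)*sqrt(2046); poles of order 2, moduli 4 + (1/11)*sqrt(2046) and -4 + (1/11)*sqrt(2046).
Branch term (4)*log(1 - z/(-2/3)): its argument vanishes at z = -2/3, a logarithmic branch point, modulus 2/3.
Branch term (-5/13)*log(1 - z/(4)): its argument vanishes at z = 4, a logarithmic branch point, modulus 4.
The radius of convergence is the smallest modulus among the singular points: -4 + (1/11)*sqrt(2046).

The radius of convergence is -4 + (1/11)*sqrt(2046).


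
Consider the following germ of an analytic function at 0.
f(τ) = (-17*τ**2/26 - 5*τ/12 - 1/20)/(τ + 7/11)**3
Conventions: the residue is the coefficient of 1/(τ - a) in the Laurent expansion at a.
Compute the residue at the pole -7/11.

The residue is -17/26.

At the order-3 pole -7/11 set g(τ) = (τ - (-7/11))^3*f(τ) = -17*τ**2/26 - 5*τ/12 - 1/20.
Order-3 pole: residue = g''(a)/2; g''(-7/11) = -17/13, so the residue is -17/26.


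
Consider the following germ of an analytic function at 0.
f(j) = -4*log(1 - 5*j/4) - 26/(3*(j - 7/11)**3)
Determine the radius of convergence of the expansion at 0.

The radius of convergence is 7/11.

Denominator factor (j - 7/11)^3: pole of order 3 at 7/11, modulus 7/11.
Branch term (-4)*log(1 - j/(4/5)): its argument vanishes at j = 4/5, a logarithmic branch point, modulus 4/5.
The radius of convergence is the smallest modulus among the singular points: 7/11.


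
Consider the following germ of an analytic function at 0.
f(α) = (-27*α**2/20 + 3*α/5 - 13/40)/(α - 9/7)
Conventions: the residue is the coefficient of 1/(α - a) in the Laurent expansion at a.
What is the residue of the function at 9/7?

At the order-1 pole 9/7 set g(α) = (α - (9/7))*f(α) = -27*α**2/20 + 3*α/5 - 13/40.
Simple pole: residue = g(a) at a = 9/7, which is -3499/1960.

The residue is -3499/1960.


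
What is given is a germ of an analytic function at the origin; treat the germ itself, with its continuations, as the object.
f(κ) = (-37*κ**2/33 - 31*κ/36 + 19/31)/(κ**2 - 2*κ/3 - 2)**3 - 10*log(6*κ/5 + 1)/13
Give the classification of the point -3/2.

Denominator factors: κ**2 - 2*κ/3 - 2 = 5/4 at κ = -3/2 — none vanishes.
Branch term log(1 - κ/(-5/6)): argument at -3/2 is -4/5, nonzero, so -3/2 is not its branch point (a point on a principal cut is still regular for the continued germ).
So the germ continues analytically to -3/2.

The point is a regular point.


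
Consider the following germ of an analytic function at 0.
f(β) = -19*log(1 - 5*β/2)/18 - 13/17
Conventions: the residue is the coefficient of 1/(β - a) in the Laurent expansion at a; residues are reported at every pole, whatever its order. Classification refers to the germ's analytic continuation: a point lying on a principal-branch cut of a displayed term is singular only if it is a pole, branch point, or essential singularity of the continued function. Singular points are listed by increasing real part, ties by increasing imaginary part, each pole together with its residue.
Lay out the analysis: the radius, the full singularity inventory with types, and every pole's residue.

Branch term (-19/18)*log(1 - β/(2/5)): its argument vanishes at β = 2/5, a logarithmic branch point, modulus 2/5.
The radius of convergence is the smallest modulus among the singular points: 2/5.

Radius of convergence at 0: 2/5.
At 2/5: a logarithmic branch point.


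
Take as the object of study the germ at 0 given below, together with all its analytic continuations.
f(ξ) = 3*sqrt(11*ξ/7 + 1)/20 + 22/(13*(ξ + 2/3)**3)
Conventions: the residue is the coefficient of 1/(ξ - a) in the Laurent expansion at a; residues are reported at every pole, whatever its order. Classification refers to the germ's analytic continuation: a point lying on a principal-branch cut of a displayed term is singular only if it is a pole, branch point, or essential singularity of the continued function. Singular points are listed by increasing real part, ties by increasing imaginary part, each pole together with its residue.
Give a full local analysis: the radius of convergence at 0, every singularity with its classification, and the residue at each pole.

Radius of convergence at 0: 7/11.
At -2/3: a pole of order 3; residue 0.
At -7/11: an algebraic (square-root) branch point.

Denominator factor (ξ + 2/3)^3: pole of order 3 at -2/3, modulus 2/3.
Branch term (3/20)*sqrt(1 - ξ/(-7/11)): its argument vanishes at ξ = -7/11, a square-root branch point, modulus 7/11.
The radius of convergence is the smallest modulus among the singular points: 7/11.
The branch term is analytic at -2/3 and contributes nothing to the residue; only the rational part matters.
At the order-3 pole -2/3 set g(ξ) = (ξ - (-2/3))^3*(rational part) = 22/13.
Order-3 pole: residue = g''(a)/2; g''(-2/3) = 0, so the residue is 0.
List the singular points by increasing real part (a conjugate pair: the negative imaginary part first).


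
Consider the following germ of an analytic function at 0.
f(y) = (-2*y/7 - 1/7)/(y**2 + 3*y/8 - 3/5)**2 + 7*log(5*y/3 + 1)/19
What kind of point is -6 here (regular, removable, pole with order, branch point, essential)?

Denominator factors: y**2 + 3*y/8 - 3/5 = 663/20 at y = -6 — none vanishes.
Branch term log(1 - y/(-3/5)): argument at -6 is -9, nonzero, so -6 is not its branch point (a point on a principal cut is still regular for the continued germ).
So the germ continues analytically to -6.

The point is a regular point.


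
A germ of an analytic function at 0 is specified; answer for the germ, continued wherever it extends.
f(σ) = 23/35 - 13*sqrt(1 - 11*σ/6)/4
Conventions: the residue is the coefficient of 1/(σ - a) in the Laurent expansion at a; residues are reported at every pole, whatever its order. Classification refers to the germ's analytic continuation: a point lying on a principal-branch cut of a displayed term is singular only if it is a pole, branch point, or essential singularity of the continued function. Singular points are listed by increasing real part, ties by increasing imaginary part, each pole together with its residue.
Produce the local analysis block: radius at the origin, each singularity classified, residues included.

Branch term (-13/4)*sqrt(1 - σ/(6/11)): its argument vanishes at σ = 6/11, a square-root branch point, modulus 6/11.
The radius of convergence is the smallest modulus among the singular points: 6/11.

Radius of convergence at 0: 6/11.
At 6/11: an algebraic (square-root) branch point.


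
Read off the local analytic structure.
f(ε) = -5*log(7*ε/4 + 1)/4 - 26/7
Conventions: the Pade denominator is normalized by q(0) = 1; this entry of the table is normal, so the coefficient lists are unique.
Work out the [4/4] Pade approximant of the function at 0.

Taylor coefficients needed (expand at 0): a_0 = -26/7, a_1 = -35/16, a_2 = 245/128, a_3 = -1715/768, a_4 = 12005/4096, a_5 = -16807/4096, a_6 = 588245/98304, a_7 = -588245/65536, a_8 = 28824005/2097152.
Write the denominator as Q(ε) = 1 + q1*ε + q2*ε^2 + q3*ε^3 + q4*ε^4. Requiring Q*f - P = O(ε^9) with deg P <= 4 kills the coefficients of ε^5..ε^8 in Q*f:
  ε^5: a_5 + q1*a_4 + q2*a_3 + q3*a_2 + q4*a_1 = 0, i.e. -16807/4096 + (12005/4096)*q1 + (-1715/768)*q2 + (245/128)*q3 + (-35/16)*q4 = 0.
  ε^6: a_6 + q1*a_5 + q2*a_4 + q3*a_3 + q4*a_2 = 0, i.e. 588245/98304 + (-16807/4096)*q1 + (12005/4096)*q2 + (-1715/768)*q3 + (245/128)*q4 = 0.
  ε^7: a_7 + q1*a_6 + q2*a_5 + q3*a_4 + q4*a_3 = 0, i.e. -588245/65536 + (588245/98304)*q1 + (-16807/4096)*q2 + (12005/4096)*q3 + (-1715/768)*q4 = 0.
  ε^8: a_8 + q1*a_7 + q2*a_6 + q3*a_5 + q4*a_4 = 0, i.e. 28824005/2097152 + (-588245/65536)*q1 + (588245/98304)*q2 + (-16807/4096)*q3 + (12005/4096)*q4 = 0.
Solving this linear system: q1 = 7/2, q2 = 63/16, q3 = 49/32, q4 = 343/2560.
The numerator is Q*f truncated at degree 4: P0 = a_0 = -26/7; P1 = a_1 + q1*a_0 = -243/16; P2 = a_2 + q1*a_1 + q2*a_0 = -2607/128; P3 = a_3 + q1*a_2 + q2*a_1 + q3*a_0 = -7553/768; P4 = a_4 + q1*a_3 + q2*a_2 + q3*a_1 + q4*a_0 = -73451/61440.

The Pade approximant has numerator coefficients [-26/7, -243/16, -2607/128, -7553/768, -73451/61440]; denominator coefficients [1, 7/2, 63/16, 49/32, 343/2560].


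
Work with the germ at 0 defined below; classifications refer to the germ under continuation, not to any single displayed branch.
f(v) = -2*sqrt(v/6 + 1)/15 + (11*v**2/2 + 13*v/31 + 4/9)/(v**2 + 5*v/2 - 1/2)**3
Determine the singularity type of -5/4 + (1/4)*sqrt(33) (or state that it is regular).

The point is a pole of order 3.

The denominator factor v**2 + 5*v/2 - 1/2 vanishes at -5/4 + (1/4)*sqrt(33) and appears to the power 3; the numerator there equals 88645/4464 - (1653/496)*sqrt(33), nonzero, and no other factor vanishes.
The branch terms are analytic at this point.
Hence a pole whose order is the multiplicity, 3.


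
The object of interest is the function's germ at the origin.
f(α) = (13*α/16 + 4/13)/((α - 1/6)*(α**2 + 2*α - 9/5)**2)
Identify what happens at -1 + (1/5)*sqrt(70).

The point is a pole of order 2.

The denominator factor α**2 + 2*α - 9/5 vanishes at -1 + (1/5)*sqrt(70) and appears to the power 2; the numerator there equals -105/208 + (13/80)*sqrt(70), nonzero, and no other factor vanishes.
Hence a pole whose order is the multiplicity, 2.


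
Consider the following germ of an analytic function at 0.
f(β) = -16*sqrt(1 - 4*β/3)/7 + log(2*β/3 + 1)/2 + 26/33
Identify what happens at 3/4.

The point is an algebraic (square-root) branch point.

The term (-16/7)*sqrt(1 - β/(3/4)) has argument 1 - 3/4/(3/4) = 0 at 3/4: a square-root (algebraic, two-sheeted) branch point; the remaining terms are analytic or single-valued there.


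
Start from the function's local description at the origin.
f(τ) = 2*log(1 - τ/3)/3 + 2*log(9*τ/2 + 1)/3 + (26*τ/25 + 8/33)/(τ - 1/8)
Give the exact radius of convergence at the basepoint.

Denominator factor (τ - 1/8): pole of order 1 at 1/8, modulus 1/8.
Branch term (2/3)*log(1 - τ/(3)): its argument vanishes at τ = 3, a logarithmic branch point, modulus 3.
Branch term (2/3)*log(1 - τ/(-2/9)): its argument vanishes at τ = -2/9, a logarithmic branch point, modulus 2/9.
The radius of convergence is the smallest modulus among the singular points: 1/8.

The radius of convergence is 1/8.


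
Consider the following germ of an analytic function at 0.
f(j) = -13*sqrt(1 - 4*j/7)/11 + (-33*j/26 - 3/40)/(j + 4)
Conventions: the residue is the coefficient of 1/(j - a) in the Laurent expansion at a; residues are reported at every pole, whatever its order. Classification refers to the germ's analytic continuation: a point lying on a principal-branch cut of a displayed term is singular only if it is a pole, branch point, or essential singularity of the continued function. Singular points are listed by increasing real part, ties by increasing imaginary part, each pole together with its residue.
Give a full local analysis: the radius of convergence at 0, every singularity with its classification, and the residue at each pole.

Denominator factor (j + 4): pole of order 1 at -4, modulus 4.
Branch term (-13/11)*sqrt(1 - j/(7/4)): its argument vanishes at j = 7/4, a square-root branch point, modulus 7/4.
The radius of convergence is the smallest modulus among the singular points: 7/4.
The branch term is analytic at -4 and contributes nothing to the residue; only the rational part matters.
At the order-1 pole -4 set g(j) = (j - (-4))*(rational part) = -33*j/26 - 3/40.
Simple pole: residue = g(a) at a = -4, which is 2601/520.
List the singular points by increasing real part (a conjugate pair: the negative imaginary part first).

Radius of convergence at 0: 7/4.
At -4: a pole of order 1; residue 2601/520.
At 7/4: an algebraic (square-root) branch point.


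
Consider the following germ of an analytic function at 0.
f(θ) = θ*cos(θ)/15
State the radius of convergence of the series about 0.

The radius of convergence is infinite.

The factor cos(θ) is entire and contributes no finite singular point.
The polynomial part has no poles.
No finite singular points: the Taylor series at 0 converges everywhere.


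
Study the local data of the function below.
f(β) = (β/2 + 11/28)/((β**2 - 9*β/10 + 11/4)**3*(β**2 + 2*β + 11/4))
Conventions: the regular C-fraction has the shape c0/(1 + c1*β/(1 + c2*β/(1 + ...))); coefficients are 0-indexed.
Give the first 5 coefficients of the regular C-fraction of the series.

Taylor coefficients (expand at 0): a_0 = 64/9317, a_1 = 768/73205, a_2 = -130304/28183925, a_3 = -3650048/310023175, a_4 = -9740288/17051274625.
c0 = a_0 = 64/9317. Peel one level at a time: if S = 1 + c*β/S' with S'(0) = 1, then c is the β-coefficient of S and S' = c*β/(S - 1).
S_1 = c0/f = 1 + (-84/55)*β + (9092/3025)*β^2 + ...; c1 = -84/55.
S_2 = c1*β/(S_1 - 1) = 1 + (2273/1155)*β + (1756171/1334025)*β^2 + ...; c2 = 2273/1155.
S_3 = c2*β/(S_2 - 1) = 1 + (-1756171/2625315)*β + (-1973790816/15628750225)*β^2 + ...; c3 = -1756171/2625315.
S_4 = c3*β/(S_3 - 1) = 1 + (-41449607136/219547717565)*β + ...; c4 = -41449607136/219547717565.

The regular C-fraction coefficients are [64/9317, -84/55, 2273/1155, -1756171/2625315, -41449607136/219547717565].


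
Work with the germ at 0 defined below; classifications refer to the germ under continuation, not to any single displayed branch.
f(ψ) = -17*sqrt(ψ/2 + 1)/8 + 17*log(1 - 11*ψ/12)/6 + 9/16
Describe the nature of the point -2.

The term (-17/8)*sqrt(1 - ψ/(-2)) has argument 1 - -2/(-2) = 0 at -2: a square-root (algebraic, two-sheeted) branch point; the remaining terms are analytic or single-valued there.

The point is an algebraic (square-root) branch point.


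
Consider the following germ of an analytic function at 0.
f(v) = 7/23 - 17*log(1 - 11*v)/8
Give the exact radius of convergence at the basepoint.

The radius of convergence is 1/11.

Branch term (-17/8)*log(1 - v/(1/11)): its argument vanishes at v = 1/11, a logarithmic branch point, modulus 1/11.
The radius of convergence is the smallest modulus among the singular points: 1/11.


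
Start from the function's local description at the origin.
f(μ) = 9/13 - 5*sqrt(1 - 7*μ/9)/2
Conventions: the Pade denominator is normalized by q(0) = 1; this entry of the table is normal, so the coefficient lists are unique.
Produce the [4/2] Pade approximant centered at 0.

Taylor coefficients needed (expand at 0): a_0 = -47/26, a_1 = 35/36, a_2 = 245/1296, a_3 = 1715/23328, a_4 = 60025/1679616, a_5 = 588245/30233088, a_6 = 4117715/362797056.
Write the denominator as Q(μ) = 1 + q1*μ + q2*μ^2. Requiring Q*f - P = O(μ^7) with deg P <= 4 kills the coefficients of μ^5..μ^6 in Q*f:
  μ^5: a_5 + q1*a_4 + q2*a_3 = 0, i.e. 588245/30233088 + (60025/1679616)*q1 + (1715/23328)*q2 = 0.
  μ^6: a_6 + q1*a_5 + q2*a_4 = 0, i.e. 4117715/362797056 + (588245/30233088)*q1 + (60025/1679616)*q2 = 0.
Solving this linear system: q1 = -49/54, q2 = 343/1944.
The numerator is Q*f truncated at degree 4: P0 = a_0 = -47/26; P1 = a_1 + q1*a_0 = 917/351; P2 = a_2 + q1*a_1 + q2*a_0 = -1421/1404; P3 = a_3 + q1*a_2 + q2*a_1 = 1715/23328; P4 = a_4 + q1*a_3 + q2*a_2 = 12005/5038848.

The Pade approximant has numerator coefficients [-47/26, 917/351, -1421/1404, 1715/23328, 12005/5038848]; denominator coefficients [1, -49/54, 343/1944].


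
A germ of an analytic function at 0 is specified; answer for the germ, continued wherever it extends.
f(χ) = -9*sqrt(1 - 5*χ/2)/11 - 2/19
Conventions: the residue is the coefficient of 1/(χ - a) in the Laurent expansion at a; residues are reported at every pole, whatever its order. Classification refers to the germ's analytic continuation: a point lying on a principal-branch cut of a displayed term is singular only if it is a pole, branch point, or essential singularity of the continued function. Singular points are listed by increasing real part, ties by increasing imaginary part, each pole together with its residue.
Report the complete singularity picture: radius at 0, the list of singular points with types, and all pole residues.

Radius of convergence at 0: 2/5.
At 2/5: an algebraic (square-root) branch point.

Branch term (-9/11)*sqrt(1 - χ/(2/5)): its argument vanishes at χ = 2/5, a square-root branch point, modulus 2/5.
The radius of convergence is the smallest modulus among the singular points: 2/5.


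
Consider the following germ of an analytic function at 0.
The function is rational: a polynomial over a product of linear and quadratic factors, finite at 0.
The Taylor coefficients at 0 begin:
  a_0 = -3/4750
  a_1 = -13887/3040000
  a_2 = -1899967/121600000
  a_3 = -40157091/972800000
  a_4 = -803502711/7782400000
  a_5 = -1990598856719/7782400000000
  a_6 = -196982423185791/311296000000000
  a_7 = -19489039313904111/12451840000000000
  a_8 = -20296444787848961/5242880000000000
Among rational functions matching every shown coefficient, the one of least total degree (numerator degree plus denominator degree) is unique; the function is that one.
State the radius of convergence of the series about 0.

No rational of total degree below 7 reproduces all 9 coefficients; solving the [2/5] Pade equations on them gives f(χ) = (11*χ**2/15 + 27*χ/32 + 4/19)/((χ - 5)**3*(χ**2 - 7*χ + 8/3)), whose expansion matches every shown term.
Denominator factor (χ - 5)^3: pole of order 3 at 5, modulus 5.
Denominator factor (χ**2 - 7*χ + 8/3): discriminant 115/3, real irrational roots 7/2 + (1/6)*sqrt(345) and 7/2 - (1/6)*sqrt(345); poles of order 1, moduli 7/2 + (1/6)*sqrt(345) and 7/2 - (1/6)*sqrt(345).
The radius of convergence is the smallest modulus among the singular points: 7/2 - (1/6)*sqrt(345).

The radius of convergence is 7/2 - (1/6)*sqrt(345).
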